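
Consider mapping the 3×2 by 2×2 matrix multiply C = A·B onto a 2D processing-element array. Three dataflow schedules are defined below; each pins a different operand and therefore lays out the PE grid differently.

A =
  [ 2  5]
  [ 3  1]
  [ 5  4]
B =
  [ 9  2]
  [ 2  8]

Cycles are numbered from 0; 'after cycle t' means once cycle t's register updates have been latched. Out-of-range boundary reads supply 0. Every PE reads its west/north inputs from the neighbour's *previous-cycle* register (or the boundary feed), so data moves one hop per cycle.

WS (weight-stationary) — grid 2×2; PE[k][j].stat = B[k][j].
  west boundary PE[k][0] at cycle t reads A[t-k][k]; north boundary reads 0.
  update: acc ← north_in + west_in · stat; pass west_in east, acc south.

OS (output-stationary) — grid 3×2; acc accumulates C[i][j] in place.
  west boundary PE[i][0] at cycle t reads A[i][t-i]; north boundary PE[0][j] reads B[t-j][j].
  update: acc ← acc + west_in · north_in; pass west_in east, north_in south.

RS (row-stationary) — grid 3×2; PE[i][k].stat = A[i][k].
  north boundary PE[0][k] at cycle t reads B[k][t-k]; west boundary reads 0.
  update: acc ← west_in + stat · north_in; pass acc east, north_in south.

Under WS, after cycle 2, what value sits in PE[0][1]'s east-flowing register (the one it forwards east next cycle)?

register = 3

WS on a 2×2 grid — tracing PE[0][1] and its feeders:
  step 0 · PE0,0: acc=18; fwd→2 fwd↓18
  step 0 · PE0,1: acc=0; fwd→0 fwd↓0
  step 1 · PE0,0: acc=27; fwd→3 fwd↓27
  step 1 · PE0,1: acc=4; fwd→2 fwd↓4
  step 2 · PE0,0: acc=45; fwd→5 fwd↓45
  step 2 · PE0,1: acc=6; fwd→3 fwd↓6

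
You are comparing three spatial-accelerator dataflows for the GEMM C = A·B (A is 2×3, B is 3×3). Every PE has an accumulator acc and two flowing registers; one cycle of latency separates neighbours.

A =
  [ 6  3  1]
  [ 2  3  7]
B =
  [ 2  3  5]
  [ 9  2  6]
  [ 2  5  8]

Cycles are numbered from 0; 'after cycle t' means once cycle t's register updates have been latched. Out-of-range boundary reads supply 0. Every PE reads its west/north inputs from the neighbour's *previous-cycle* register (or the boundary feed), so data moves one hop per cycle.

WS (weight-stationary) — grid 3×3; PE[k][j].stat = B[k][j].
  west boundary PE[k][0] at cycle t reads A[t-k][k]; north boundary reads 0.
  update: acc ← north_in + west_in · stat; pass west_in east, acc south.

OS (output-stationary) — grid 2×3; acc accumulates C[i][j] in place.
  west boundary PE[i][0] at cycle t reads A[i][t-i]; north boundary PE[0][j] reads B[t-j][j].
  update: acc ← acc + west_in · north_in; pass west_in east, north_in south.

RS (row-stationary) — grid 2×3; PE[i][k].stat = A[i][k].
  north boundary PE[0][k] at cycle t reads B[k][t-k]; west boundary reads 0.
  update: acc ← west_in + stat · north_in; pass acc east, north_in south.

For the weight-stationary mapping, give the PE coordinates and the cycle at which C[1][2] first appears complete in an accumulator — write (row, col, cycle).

WS — PE[2][2] is where C[1][2] collects:
  c0 r2c2: 0 / 0 / 0
  c1 r2c2: 0 / 0 / 0
  c2 r2c2: 0 / 0 / 0
  c3 r2c2: 0 / 0 / 0
  c4 r2c2: 56 / 1 / 56
  c5 r2c2: 84 / 7 / 84

(row, col, cycle) = (2, 2, 5)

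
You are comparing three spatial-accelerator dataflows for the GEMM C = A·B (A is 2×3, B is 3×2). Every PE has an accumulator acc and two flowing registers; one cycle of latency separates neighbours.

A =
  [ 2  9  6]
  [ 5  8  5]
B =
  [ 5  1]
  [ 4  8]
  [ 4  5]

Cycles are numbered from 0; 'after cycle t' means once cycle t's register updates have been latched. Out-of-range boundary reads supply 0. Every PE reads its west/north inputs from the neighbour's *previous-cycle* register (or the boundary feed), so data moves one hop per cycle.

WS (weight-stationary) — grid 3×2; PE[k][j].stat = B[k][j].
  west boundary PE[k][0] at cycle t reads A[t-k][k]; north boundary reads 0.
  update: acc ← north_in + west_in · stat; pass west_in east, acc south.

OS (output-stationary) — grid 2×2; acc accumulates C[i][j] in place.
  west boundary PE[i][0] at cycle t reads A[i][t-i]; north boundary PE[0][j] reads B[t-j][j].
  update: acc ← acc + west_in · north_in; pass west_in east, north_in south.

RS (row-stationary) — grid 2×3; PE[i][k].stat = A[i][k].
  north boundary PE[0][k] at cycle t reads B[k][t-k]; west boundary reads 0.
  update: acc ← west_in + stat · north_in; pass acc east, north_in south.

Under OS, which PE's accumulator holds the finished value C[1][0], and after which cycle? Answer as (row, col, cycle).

Under OS, C[1][0] lands at PE[1][0]:
  after 0 — PE[1][0] acc=0, pass-E 0, pass-S 0
  after 1 — PE[1][0] acc=25, pass-E 5, pass-S 5
  after 2 — PE[1][0] acc=57, pass-E 8, pass-S 4
  after 3 — PE[1][0] acc=77, pass-E 5, pass-S 4

(row, col, cycle) = (1, 0, 3)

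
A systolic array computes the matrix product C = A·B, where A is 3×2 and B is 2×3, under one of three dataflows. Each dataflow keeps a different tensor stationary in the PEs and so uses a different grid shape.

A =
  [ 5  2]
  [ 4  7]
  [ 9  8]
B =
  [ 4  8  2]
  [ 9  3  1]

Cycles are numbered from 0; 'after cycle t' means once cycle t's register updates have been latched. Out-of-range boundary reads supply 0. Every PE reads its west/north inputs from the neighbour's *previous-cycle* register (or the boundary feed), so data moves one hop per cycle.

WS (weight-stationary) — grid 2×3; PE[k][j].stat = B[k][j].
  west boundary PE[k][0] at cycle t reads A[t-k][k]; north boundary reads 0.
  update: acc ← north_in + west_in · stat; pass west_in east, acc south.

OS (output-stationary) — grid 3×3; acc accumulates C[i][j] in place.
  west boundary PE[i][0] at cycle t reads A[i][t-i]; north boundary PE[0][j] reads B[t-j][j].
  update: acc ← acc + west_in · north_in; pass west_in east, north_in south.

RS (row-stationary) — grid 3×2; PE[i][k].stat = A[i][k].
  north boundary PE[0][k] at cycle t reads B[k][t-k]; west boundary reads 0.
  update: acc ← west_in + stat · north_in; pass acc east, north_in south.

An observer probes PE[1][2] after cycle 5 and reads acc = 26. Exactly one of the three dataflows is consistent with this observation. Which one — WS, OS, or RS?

Under WS (2×3), PE[1][2]:
  step 0 · PE1,2: acc=0; fwd→0 fwd↓0
  step 1 · PE1,2: acc=0; fwd→0 fwd↓0
  step 2 · PE1,2: acc=0; fwd→0 fwd↓0
  step 3 · PE1,2: acc=12; fwd→2 fwd↓12
  step 4 · PE1,2: acc=15; fwd→7 fwd↓15
  step 5 · PE1,2: acc=26; fwd→8 fwd↓26
Under OS (3×3), PE[1][2]:
  step 0 · PE1,2: acc=0; fwd→0 fwd↓0
  step 1 · PE1,2: acc=0; fwd→0 fwd↓0
  step 2 · PE1,2: acc=0; fwd→0 fwd↓0
  step 3 · PE1,2: acc=8; fwd→4 fwd↓2
  step 4 · PE1,2: acc=15; fwd→7 fwd↓1
  step 5 · PE1,2: acc=15; fwd→0 fwd↓0
RS: PE[1][2] is outside its 3×2 grid.

dataflow = WS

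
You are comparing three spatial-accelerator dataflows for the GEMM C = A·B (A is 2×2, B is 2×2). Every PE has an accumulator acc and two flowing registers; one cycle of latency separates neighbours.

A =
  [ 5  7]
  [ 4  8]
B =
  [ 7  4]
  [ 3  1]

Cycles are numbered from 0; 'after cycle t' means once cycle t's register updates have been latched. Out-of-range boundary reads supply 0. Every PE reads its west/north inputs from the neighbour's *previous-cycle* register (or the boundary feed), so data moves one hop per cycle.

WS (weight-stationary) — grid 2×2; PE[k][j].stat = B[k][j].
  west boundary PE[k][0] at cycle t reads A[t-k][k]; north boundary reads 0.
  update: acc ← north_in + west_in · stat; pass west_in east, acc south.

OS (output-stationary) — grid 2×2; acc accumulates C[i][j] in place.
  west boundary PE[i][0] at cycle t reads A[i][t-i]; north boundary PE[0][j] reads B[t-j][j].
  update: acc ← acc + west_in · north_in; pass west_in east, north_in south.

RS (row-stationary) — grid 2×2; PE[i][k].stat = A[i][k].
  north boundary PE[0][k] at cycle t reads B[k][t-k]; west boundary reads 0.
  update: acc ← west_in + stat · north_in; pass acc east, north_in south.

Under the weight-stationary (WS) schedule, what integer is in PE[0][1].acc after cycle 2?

WS on a 2×2 grid — tracing PE[0][1] and its feeders:
  @0  [0,0]  acc 35  |  →5  ↓35
  @0  [0,1]  acc 0  |  →0  ↓0
  @1  [0,0]  acc 28  |  →4  ↓28
  @1  [0,1]  acc 20  |  →5  ↓20
  @2  [0,0]  acc 0  |  →0  ↓0
  @2  [0,1]  acc 16  |  →4  ↓16

PE[0][1].acc = 16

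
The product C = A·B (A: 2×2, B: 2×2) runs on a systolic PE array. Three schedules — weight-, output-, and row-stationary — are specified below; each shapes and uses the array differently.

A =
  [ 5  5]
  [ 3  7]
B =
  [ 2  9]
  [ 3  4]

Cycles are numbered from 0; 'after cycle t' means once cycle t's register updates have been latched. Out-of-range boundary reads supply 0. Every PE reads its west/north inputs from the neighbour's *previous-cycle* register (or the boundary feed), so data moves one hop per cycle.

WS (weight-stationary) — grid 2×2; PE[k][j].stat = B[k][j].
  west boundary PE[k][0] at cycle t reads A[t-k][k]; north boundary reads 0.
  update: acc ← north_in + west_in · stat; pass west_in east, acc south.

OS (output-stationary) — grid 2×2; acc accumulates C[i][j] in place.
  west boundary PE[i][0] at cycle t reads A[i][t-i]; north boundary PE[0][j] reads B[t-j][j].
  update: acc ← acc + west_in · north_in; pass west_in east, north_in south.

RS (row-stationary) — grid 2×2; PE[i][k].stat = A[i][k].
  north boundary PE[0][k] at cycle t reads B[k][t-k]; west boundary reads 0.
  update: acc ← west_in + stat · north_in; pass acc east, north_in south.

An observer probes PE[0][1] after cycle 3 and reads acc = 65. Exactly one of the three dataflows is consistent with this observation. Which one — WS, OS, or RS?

dataflow = OS

— WS: 2×2; PE[0][1] trace:
  0: (0,1).acc=0  regs=<0,0>
  1: (0,1).acc=45  regs=<5,45>
  2: (0,1).acc=27  regs=<3,27>
  3: (0,1).acc=0  regs=<0,0>
— OS: 2×2; PE[0][1] trace:
  0: (0,1).acc=0  regs=<0,0>
  1: (0,1).acc=45  regs=<5,9>
  2: (0,1).acc=65  regs=<5,4>
  3: (0,1).acc=65  regs=<0,0>
— RS: 2×2; PE[0][1] trace:
  0: (0,1).acc=0  regs=<0,0>
  1: (0,1).acc=25  regs=<25,3>
  2: (0,1).acc=65  regs=<65,4>
  3: (0,1).acc=0  regs=<0,0>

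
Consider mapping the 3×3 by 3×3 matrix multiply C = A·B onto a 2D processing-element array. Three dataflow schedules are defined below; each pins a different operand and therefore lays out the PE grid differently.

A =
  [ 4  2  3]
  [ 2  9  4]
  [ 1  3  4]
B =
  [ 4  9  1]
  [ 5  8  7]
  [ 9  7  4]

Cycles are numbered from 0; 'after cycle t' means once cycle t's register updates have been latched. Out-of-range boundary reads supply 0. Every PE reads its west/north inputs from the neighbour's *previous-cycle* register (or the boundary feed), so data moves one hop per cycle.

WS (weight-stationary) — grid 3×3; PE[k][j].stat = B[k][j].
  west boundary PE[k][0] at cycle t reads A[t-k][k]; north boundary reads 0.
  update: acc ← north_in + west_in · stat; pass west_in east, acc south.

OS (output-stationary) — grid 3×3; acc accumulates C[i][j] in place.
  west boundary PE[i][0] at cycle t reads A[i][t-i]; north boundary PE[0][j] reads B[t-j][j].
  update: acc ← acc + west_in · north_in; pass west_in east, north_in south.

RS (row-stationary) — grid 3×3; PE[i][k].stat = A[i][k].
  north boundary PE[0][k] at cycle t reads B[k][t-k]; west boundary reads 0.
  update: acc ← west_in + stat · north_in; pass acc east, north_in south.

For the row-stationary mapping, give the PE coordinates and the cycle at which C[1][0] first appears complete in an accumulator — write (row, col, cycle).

RS: C[1][0] accumulates in PE[1][2]:
  step 0 · PE1,2: acc=0; fwd→0 fwd↓0
  step 1 · PE1,2: acc=0; fwd→0 fwd↓0
  step 2 · PE1,2: acc=0; fwd→0 fwd↓0
  step 3 · PE1,2: acc=89; fwd→89 fwd↓9

(row, col, cycle) = (1, 2, 3)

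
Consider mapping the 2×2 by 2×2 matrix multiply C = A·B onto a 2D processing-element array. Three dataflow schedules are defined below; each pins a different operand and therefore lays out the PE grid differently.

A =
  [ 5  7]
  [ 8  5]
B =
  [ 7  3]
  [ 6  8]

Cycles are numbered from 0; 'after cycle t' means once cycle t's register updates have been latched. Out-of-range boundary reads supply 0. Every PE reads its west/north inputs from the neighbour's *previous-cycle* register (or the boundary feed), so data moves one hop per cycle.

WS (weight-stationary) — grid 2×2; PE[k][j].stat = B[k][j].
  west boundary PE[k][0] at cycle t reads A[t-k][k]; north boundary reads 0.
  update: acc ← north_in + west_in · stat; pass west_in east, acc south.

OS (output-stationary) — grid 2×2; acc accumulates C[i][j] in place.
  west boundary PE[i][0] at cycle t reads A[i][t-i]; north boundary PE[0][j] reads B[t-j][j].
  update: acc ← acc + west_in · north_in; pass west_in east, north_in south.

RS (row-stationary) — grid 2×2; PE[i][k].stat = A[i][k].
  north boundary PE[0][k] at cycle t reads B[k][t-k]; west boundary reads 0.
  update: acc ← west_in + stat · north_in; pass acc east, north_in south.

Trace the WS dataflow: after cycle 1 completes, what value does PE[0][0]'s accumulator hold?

WS (2×2). Following PE[0][0] plus its west/north inputs:
  c0 r0c0: 35 / 5 / 35
  c1 r0c0: 56 / 8 / 56

PE[0][0].acc = 56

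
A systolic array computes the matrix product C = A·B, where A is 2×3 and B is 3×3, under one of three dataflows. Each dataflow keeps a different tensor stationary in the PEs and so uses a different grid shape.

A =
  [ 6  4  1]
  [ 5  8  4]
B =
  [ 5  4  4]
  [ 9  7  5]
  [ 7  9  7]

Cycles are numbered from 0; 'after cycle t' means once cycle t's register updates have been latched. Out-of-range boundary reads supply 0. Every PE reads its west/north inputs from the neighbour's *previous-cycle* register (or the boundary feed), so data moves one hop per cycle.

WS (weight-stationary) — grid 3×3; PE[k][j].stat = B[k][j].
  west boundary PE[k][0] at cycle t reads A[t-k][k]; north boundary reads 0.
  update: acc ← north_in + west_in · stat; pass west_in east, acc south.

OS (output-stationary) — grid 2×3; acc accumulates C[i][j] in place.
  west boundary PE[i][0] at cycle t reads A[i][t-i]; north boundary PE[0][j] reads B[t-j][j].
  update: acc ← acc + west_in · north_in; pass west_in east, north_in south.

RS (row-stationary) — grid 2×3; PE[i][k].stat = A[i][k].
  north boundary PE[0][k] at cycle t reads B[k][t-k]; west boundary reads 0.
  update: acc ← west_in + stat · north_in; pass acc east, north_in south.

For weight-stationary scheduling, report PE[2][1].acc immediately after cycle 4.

WS on a 3×3 grid — tracing PE[2][1] and its feeders:
  [0] (1,1) acc=0 (h:0 v:0)
  [0] (2,0) acc=0 (h:0 v:0)
  [0] (2,1) acc=0 (h:0 v:0)
  [1] (1,1) acc=0 (h:0 v:0)
  [1] (2,0) acc=0 (h:0 v:0)
  [1] (2,1) acc=0 (h:0 v:0)
  [2] (1,1) acc=52 (h:4 v:52)
  [2] (2,0) acc=73 (h:1 v:73)
  [2] (2,1) acc=0 (h:0 v:0)
  [3] (1,1) acc=76 (h:8 v:76)
  [3] (2,0) acc=125 (h:4 v:125)
  [3] (2,1) acc=61 (h:1 v:61)
  [4] (1,1) acc=0 (h:0 v:0)
  [4] (2,0) acc=0 (h:0 v:0)
  [4] (2,1) acc=112 (h:4 v:112)

PE[2][1].acc = 112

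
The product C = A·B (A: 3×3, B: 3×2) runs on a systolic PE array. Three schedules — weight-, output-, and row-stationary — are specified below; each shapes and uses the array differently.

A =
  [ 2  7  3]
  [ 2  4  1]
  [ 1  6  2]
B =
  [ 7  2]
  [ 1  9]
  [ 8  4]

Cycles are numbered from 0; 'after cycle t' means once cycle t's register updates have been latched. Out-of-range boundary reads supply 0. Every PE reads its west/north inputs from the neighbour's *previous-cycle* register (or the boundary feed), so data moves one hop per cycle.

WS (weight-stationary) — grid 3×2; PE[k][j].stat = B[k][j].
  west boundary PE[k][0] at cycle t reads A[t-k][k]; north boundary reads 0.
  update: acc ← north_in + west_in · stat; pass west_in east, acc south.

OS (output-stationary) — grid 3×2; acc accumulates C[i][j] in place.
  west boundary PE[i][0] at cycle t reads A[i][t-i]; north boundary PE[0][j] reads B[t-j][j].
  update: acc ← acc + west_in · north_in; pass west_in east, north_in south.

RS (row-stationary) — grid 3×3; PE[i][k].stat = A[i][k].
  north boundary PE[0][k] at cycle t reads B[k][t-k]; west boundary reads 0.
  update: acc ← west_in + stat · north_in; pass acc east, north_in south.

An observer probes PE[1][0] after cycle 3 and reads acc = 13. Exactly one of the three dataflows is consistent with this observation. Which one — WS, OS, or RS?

dataflow = WS

— WS: 3×2; PE[1][0] trace:
  step 0 · PE1,0: acc=0; fwd→0 fwd↓0
  step 1 · PE1,0: acc=21; fwd→7 fwd↓21
  step 2 · PE1,0: acc=18; fwd→4 fwd↓18
  step 3 · PE1,0: acc=13; fwd→6 fwd↓13
— OS: 3×2; PE[1][0] trace:
  step 0 · PE1,0: acc=0; fwd→0 fwd↓0
  step 1 · PE1,0: acc=14; fwd→2 fwd↓7
  step 2 · PE1,0: acc=18; fwd→4 fwd↓1
  step 3 · PE1,0: acc=26; fwd→1 fwd↓8
— RS: 3×3; PE[1][0] trace:
  step 0 · PE1,0: acc=0; fwd→0 fwd↓0
  step 1 · PE1,0: acc=14; fwd→14 fwd↓7
  step 2 · PE1,0: acc=4; fwd→4 fwd↓2
  step 3 · PE1,0: acc=0; fwd→0 fwd↓0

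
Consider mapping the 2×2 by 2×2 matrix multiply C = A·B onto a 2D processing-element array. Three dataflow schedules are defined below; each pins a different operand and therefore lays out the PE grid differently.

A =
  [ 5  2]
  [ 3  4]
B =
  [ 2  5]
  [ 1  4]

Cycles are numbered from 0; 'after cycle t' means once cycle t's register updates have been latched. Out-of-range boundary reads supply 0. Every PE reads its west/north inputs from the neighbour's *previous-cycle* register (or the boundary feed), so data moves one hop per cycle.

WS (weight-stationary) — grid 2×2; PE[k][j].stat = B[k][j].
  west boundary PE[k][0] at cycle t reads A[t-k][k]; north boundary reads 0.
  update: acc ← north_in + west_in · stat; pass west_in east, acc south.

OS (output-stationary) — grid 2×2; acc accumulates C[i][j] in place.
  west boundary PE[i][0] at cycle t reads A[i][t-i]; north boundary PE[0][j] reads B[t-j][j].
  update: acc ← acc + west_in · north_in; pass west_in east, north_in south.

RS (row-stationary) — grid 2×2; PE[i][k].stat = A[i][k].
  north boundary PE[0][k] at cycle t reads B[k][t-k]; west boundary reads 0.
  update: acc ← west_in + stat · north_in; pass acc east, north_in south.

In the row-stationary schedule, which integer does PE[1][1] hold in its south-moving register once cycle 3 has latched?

register = 4

Tracing RS — 2×2 array, target PE[1][1]:
  c0 r0c1: 0 / 0 / 0
  c0 r1c0: 0 / 0 / 0
  c0 r1c1: 0 / 0 / 0
  c1 r0c1: 12 / 12 / 1
  c1 r1c0: 6 / 6 / 2
  c1 r1c1: 0 / 0 / 0
  c2 r0c1: 33 / 33 / 4
  c2 r1c0: 15 / 15 / 5
  c2 r1c1: 10 / 10 / 1
  c3 r0c1: 0 / 0 / 0
  c3 r1c0: 0 / 0 / 0
  c3 r1c1: 31 / 31 / 4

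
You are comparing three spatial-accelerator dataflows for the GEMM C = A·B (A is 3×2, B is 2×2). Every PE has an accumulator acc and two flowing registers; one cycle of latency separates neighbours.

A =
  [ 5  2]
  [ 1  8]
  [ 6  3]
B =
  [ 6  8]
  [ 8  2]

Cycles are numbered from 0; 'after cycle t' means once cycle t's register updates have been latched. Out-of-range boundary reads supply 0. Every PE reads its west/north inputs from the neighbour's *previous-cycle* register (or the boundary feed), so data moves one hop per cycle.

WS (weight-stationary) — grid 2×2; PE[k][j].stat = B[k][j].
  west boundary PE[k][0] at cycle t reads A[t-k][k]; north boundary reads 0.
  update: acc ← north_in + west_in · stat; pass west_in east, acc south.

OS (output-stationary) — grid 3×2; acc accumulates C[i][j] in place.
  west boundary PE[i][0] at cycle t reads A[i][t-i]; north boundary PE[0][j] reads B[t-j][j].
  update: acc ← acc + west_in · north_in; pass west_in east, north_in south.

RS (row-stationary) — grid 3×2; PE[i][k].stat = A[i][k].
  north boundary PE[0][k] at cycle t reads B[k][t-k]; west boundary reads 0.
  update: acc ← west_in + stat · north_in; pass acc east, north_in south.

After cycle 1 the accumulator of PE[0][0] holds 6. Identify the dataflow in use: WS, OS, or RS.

dataflow = WS

Under WS (2×2), PE[0][0]:
  0: (0,0).acc=30  regs=<5,30>
  1: (0,0).acc=6  regs=<1,6>
Under OS (3×2), PE[0][0]:
  0: (0,0).acc=30  regs=<5,6>
  1: (0,0).acc=46  regs=<2,8>
Under RS (3×2), PE[0][0]:
  0: (0,0).acc=30  regs=<30,6>
  1: (0,0).acc=40  regs=<40,8>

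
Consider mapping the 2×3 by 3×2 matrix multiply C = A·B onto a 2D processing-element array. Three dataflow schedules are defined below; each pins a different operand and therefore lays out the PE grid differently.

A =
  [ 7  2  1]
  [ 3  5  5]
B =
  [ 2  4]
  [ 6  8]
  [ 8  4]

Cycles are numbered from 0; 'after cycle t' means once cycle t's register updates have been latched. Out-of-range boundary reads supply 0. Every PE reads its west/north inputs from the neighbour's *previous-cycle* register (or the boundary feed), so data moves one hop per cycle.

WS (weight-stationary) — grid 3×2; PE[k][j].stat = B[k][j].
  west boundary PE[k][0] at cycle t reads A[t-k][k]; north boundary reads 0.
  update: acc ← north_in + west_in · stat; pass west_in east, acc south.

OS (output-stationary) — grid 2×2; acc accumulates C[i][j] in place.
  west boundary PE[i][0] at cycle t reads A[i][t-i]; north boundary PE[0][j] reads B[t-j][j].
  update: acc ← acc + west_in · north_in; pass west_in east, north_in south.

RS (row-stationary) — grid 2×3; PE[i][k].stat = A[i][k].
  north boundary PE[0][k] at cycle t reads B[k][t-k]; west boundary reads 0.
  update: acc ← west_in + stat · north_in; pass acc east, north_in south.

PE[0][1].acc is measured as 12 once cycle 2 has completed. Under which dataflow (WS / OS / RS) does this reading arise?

— WS: 3×2; PE[0][1] trace:
  cycle 0: PE[0][1] → acc 0, east 0, south 0
  cycle 1: PE[0][1] → acc 28, east 7, south 28
  cycle 2: PE[0][1] → acc 12, east 3, south 12
— OS: 2×2; PE[0][1] trace:
  cycle 0: PE[0][1] → acc 0, east 0, south 0
  cycle 1: PE[0][1] → acc 28, east 7, south 4
  cycle 2: PE[0][1] → acc 44, east 2, south 8
— RS: 2×3; PE[0][1] trace:
  cycle 0: PE[0][1] → acc 0, east 0, south 0
  cycle 1: PE[0][1] → acc 26, east 26, south 6
  cycle 2: PE[0][1] → acc 44, east 44, south 8

dataflow = WS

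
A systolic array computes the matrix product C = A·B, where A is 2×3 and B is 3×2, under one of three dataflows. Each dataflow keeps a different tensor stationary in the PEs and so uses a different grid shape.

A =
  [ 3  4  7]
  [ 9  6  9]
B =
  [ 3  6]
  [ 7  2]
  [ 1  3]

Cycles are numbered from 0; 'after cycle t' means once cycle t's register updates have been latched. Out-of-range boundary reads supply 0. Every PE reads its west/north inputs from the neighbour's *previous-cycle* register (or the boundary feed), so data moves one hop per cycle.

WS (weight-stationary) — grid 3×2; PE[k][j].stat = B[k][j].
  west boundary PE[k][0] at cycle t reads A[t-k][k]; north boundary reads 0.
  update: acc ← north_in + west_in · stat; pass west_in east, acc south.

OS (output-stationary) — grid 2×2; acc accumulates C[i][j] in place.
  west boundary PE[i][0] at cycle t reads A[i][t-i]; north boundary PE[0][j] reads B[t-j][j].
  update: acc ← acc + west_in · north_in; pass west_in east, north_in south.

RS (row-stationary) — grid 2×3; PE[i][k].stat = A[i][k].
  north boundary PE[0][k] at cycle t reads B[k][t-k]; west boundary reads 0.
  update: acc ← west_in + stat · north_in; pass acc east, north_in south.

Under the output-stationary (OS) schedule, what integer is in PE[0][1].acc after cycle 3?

PE[0][1].acc = 47

OS (2×2). Following PE[0][1] plus its west/north inputs:
  after 0 — PE[0][0] acc=9, pass-E 3, pass-S 3
  after 0 — PE[0][1] acc=0, pass-E 0, pass-S 0
  after 1 — PE[0][0] acc=37, pass-E 4, pass-S 7
  after 1 — PE[0][1] acc=18, pass-E 3, pass-S 6
  after 2 — PE[0][0] acc=44, pass-E 7, pass-S 1
  after 2 — PE[0][1] acc=26, pass-E 4, pass-S 2
  after 3 — PE[0][0] acc=44, pass-E 0, pass-S 0
  after 3 — PE[0][1] acc=47, pass-E 7, pass-S 3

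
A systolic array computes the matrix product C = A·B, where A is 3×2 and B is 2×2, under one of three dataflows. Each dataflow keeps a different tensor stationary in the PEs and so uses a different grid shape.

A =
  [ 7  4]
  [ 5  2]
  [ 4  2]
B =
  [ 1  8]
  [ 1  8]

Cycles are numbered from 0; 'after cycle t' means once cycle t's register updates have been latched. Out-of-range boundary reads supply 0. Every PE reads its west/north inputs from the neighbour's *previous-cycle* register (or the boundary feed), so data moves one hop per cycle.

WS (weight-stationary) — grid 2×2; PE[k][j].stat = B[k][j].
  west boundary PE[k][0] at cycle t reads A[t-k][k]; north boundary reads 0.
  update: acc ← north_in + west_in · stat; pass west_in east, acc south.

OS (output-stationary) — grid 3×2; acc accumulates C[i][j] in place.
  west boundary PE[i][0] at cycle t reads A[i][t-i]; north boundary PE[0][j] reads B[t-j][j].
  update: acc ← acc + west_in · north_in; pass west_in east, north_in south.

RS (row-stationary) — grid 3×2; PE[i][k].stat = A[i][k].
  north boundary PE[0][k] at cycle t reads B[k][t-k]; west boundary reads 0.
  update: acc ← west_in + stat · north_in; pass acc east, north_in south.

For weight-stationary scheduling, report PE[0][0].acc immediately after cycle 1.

PE[0][0].acc = 5

WS on a 2×2 grid — tracing PE[0][0] and its feeders:
  cycle 0: PE[0][0] → acc 7, east 7, south 7
  cycle 1: PE[0][0] → acc 5, east 5, south 5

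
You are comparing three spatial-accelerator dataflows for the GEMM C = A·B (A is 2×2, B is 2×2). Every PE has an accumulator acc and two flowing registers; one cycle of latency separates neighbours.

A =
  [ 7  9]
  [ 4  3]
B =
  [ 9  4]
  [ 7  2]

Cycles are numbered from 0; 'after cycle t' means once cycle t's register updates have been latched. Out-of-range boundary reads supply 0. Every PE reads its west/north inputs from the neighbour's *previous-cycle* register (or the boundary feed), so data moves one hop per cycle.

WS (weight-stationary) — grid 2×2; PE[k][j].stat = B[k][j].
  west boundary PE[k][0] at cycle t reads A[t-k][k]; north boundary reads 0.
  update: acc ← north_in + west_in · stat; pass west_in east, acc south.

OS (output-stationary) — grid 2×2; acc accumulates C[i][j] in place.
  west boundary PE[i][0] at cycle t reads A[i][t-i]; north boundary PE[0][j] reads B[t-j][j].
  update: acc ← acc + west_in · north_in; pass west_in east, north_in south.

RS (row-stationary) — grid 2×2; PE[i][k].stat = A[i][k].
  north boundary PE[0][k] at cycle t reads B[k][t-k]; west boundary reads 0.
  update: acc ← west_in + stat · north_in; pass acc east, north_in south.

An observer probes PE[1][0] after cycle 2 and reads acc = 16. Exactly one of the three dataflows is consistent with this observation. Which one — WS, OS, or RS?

Under WS (2×2), PE[1][0]:
  step 0 · PE1,0: acc=0; fwd→0 fwd↓0
  step 1 · PE1,0: acc=126; fwd→9 fwd↓126
  step 2 · PE1,0: acc=57; fwd→3 fwd↓57
Under OS (2×2), PE[1][0]:
  step 0 · PE1,0: acc=0; fwd→0 fwd↓0
  step 1 · PE1,0: acc=36; fwd→4 fwd↓9
  step 2 · PE1,0: acc=57; fwd→3 fwd↓7
Under RS (2×2), PE[1][0]:
  step 0 · PE1,0: acc=0; fwd→0 fwd↓0
  step 1 · PE1,0: acc=36; fwd→36 fwd↓9
  step 2 · PE1,0: acc=16; fwd→16 fwd↓4

dataflow = RS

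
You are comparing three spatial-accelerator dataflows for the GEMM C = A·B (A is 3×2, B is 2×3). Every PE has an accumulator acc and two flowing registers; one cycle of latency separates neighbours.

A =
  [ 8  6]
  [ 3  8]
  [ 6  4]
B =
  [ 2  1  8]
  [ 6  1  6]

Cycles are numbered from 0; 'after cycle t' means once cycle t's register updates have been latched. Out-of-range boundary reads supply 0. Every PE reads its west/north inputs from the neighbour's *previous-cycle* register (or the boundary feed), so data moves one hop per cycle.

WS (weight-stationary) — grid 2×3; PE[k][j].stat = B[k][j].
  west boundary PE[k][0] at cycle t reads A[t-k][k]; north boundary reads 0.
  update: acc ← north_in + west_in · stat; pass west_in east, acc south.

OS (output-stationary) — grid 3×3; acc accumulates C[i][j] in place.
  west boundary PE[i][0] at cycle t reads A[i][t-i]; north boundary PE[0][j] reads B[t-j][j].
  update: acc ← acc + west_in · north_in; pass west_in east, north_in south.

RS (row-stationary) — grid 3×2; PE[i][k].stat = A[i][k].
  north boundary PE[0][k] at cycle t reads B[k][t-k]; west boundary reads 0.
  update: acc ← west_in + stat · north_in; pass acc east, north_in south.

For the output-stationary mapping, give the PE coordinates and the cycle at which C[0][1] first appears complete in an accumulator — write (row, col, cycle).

OS: C[0][1] accumulates in PE[0][1]:
  c0 r0c1: 0 / 0 / 0
  c1 r0c1: 8 / 8 / 1
  c2 r0c1: 14 / 6 / 1

(row, col, cycle) = (0, 1, 2)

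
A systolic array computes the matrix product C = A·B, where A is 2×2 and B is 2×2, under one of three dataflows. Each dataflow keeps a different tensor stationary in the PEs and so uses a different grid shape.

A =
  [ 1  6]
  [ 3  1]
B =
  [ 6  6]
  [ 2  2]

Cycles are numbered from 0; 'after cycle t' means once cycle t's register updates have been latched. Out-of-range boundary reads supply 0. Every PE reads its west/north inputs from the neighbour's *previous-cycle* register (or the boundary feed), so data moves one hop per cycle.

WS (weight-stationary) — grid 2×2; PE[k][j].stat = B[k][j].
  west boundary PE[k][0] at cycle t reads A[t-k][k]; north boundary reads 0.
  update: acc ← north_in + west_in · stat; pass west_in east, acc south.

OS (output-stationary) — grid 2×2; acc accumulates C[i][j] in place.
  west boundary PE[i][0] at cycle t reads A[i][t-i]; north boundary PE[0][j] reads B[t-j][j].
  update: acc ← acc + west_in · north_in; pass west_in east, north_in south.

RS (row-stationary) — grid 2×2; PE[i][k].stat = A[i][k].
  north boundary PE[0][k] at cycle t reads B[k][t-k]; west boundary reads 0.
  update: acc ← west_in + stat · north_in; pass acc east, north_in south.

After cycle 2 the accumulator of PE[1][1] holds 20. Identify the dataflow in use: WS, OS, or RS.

dataflow = RS

— WS: 2×2; PE[1][1] trace:
  cycle 0: PE[1][1] → acc 0, east 0, south 0
  cycle 1: PE[1][1] → acc 0, east 0, south 0
  cycle 2: PE[1][1] → acc 18, east 6, south 18
— OS: 2×2; PE[1][1] trace:
  cycle 0: PE[1][1] → acc 0, east 0, south 0
  cycle 1: PE[1][1] → acc 0, east 0, south 0
  cycle 2: PE[1][1] → acc 18, east 3, south 6
— RS: 2×2; PE[1][1] trace:
  cycle 0: PE[1][1] → acc 0, east 0, south 0
  cycle 1: PE[1][1] → acc 0, east 0, south 0
  cycle 2: PE[1][1] → acc 20, east 20, south 2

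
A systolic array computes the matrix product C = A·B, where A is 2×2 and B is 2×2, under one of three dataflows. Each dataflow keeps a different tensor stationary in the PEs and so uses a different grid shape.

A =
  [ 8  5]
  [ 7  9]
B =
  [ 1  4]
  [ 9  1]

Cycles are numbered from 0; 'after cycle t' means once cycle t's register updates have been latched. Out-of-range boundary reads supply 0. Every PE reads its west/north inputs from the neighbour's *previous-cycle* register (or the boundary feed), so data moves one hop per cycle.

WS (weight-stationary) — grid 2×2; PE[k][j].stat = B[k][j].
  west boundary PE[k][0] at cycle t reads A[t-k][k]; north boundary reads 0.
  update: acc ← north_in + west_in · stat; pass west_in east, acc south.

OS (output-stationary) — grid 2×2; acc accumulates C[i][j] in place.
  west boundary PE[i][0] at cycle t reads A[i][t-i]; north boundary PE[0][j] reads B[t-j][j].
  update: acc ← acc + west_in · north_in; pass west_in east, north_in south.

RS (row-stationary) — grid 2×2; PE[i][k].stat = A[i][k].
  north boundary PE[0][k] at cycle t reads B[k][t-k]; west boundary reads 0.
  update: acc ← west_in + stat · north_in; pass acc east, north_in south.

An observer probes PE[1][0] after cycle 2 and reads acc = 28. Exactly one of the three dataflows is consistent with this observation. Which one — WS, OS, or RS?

— WS: 2×2; PE[1][0] trace:
  @0  [1,0]  acc 0  |  →0  ↓0
  @1  [1,0]  acc 53  |  →5  ↓53
  @2  [1,0]  acc 88  |  →9  ↓88
— OS: 2×2; PE[1][0] trace:
  @0  [1,0]  acc 0  |  →0  ↓0
  @1  [1,0]  acc 7  |  →7  ↓1
  @2  [1,0]  acc 88  |  →9  ↓9
— RS: 2×2; PE[1][0] trace:
  @0  [1,0]  acc 0  |  →0  ↓0
  @1  [1,0]  acc 7  |  →7  ↓1
  @2  [1,0]  acc 28  |  →28  ↓4

dataflow = RS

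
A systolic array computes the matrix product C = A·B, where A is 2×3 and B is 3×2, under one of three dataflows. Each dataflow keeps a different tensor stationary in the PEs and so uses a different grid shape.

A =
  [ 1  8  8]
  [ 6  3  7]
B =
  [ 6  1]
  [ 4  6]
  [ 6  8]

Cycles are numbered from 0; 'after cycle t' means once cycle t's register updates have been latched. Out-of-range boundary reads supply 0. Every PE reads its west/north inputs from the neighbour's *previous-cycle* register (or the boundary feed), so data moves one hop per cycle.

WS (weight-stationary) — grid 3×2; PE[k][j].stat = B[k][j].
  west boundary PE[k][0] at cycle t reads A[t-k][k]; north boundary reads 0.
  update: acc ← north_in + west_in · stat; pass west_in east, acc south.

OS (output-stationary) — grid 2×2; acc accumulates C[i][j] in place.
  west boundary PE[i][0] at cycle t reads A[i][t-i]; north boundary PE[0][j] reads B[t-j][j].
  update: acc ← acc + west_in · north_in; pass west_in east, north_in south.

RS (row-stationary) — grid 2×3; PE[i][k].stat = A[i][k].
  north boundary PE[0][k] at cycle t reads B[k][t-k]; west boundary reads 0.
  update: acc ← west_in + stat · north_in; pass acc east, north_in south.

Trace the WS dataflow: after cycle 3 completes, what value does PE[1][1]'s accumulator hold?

PE[1][1].acc = 24

Tracing WS — 3×2 array, target PE[1][1]:
  t=0 PE[0][1]: acc=0 h=0 v=0
  t=0 PE[1][0]: acc=0 h=0 v=0
  t=0 PE[1][1]: acc=0 h=0 v=0
  t=1 PE[0][1]: acc=1 h=1 v=1
  t=1 PE[1][0]: acc=38 h=8 v=38
  t=1 PE[1][1]: acc=0 h=0 v=0
  t=2 PE[0][1]: acc=6 h=6 v=6
  t=2 PE[1][0]: acc=48 h=3 v=48
  t=2 PE[1][1]: acc=49 h=8 v=49
  t=3 PE[0][1]: acc=0 h=0 v=0
  t=3 PE[1][0]: acc=0 h=0 v=0
  t=3 PE[1][1]: acc=24 h=3 v=24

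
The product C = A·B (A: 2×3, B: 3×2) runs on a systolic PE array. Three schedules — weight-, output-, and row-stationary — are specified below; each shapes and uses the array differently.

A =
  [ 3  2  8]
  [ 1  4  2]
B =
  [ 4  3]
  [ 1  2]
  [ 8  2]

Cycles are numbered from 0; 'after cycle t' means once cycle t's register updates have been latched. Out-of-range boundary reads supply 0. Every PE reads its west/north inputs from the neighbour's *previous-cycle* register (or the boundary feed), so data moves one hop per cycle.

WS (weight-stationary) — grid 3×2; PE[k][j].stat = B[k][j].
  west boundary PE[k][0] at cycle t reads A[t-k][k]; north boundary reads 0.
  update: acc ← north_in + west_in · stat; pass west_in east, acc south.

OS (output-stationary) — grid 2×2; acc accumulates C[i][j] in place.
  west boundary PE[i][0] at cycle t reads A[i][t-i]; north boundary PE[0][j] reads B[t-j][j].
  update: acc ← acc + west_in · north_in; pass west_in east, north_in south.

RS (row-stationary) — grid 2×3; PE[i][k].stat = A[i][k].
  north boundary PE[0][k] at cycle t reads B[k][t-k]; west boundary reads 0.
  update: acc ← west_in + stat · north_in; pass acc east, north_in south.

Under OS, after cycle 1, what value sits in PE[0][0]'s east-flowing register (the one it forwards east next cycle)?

register = 2

Tracing OS — 2×2 array, target PE[0][0]:
  step 0 · PE0,0: acc=12; fwd→3 fwd↓4
  step 1 · PE0,0: acc=14; fwd→2 fwd↓1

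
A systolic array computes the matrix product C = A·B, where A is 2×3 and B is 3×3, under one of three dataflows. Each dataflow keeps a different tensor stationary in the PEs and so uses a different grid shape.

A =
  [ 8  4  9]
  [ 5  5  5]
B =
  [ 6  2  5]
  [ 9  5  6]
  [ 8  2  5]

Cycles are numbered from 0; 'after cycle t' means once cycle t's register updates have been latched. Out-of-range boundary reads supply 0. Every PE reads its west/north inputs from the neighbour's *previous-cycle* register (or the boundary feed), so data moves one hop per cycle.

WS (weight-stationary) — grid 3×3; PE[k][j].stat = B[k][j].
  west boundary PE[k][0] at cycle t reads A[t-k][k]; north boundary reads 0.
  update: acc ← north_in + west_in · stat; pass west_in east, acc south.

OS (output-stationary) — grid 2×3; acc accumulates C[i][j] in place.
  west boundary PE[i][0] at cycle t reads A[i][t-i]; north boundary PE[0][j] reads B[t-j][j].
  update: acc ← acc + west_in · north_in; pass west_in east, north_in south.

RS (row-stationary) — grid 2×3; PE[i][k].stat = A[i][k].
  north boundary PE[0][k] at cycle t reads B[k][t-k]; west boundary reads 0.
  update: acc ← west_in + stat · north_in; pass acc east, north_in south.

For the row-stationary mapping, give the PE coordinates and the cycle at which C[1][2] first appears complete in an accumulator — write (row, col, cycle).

(row, col, cycle) = (1, 2, 5)

Under RS, C[1][2] lands at PE[1][2]:
  [0] (1,2) acc=0 (h:0 v:0)
  [1] (1,2) acc=0 (h:0 v:0)
  [2] (1,2) acc=0 (h:0 v:0)
  [3] (1,2) acc=115 (h:115 v:8)
  [4] (1,2) acc=45 (h:45 v:2)
  [5] (1,2) acc=80 (h:80 v:5)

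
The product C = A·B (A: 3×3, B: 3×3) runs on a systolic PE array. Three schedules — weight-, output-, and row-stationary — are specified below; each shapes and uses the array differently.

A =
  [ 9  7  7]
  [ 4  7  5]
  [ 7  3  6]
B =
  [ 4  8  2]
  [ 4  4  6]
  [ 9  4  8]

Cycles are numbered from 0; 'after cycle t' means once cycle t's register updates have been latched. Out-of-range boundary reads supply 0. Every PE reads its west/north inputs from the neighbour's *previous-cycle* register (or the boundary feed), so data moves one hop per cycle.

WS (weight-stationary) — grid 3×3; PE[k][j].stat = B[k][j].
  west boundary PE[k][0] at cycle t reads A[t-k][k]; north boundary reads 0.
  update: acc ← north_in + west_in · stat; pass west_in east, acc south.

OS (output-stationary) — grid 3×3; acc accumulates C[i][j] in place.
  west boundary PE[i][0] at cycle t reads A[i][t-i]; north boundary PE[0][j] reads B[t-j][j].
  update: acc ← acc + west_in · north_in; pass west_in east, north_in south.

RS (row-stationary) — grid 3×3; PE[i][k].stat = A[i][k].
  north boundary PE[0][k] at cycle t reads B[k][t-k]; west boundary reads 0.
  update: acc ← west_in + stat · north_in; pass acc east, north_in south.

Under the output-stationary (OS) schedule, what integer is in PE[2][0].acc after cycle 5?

Tracing OS — 3×3 array, target PE[2][0]:
  @0  [1,0]  acc 0  |  →0  ↓0
  @0  [2,0]  acc 0  |  →0  ↓0
  @1  [1,0]  acc 16  |  →4  ↓4
  @1  [2,0]  acc 0  |  →0  ↓0
  @2  [1,0]  acc 44  |  →7  ↓4
  @2  [2,0]  acc 28  |  →7  ↓4
  @3  [1,0]  acc 89  |  →5  ↓9
  @3  [2,0]  acc 40  |  →3  ↓4
  @4  [1,0]  acc 89  |  →0  ↓0
  @4  [2,0]  acc 94  |  →6  ↓9
  @5  [1,0]  acc 89  |  →0  ↓0
  @5  [2,0]  acc 94  |  →0  ↓0

PE[2][0].acc = 94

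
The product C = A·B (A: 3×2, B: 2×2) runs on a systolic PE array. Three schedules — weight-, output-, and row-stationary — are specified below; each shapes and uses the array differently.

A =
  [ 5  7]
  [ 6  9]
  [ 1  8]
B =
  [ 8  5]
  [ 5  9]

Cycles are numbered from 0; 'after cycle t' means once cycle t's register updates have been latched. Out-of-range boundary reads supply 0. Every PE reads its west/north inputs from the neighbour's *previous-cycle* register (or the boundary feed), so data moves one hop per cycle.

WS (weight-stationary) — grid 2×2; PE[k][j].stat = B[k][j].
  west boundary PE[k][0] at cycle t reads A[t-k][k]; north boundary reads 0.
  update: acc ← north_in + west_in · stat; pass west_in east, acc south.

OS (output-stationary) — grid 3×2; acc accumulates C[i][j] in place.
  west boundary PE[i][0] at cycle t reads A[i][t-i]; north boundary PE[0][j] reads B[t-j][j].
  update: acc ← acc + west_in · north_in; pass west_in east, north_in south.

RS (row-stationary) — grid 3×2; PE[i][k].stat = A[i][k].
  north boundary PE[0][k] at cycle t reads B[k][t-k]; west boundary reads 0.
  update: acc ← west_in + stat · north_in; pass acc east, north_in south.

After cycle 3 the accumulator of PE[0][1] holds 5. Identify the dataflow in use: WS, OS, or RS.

dataflow = WS

— WS: 2×2; PE[0][1] trace:
  @0  [0,1]  acc 0  |  →0  ↓0
  @1  [0,1]  acc 25  |  →5  ↓25
  @2  [0,1]  acc 30  |  →6  ↓30
  @3  [0,1]  acc 5  |  →1  ↓5
— OS: 3×2; PE[0][1] trace:
  @0  [0,1]  acc 0  |  →0  ↓0
  @1  [0,1]  acc 25  |  →5  ↓5
  @2  [0,1]  acc 88  |  →7  ↓9
  @3  [0,1]  acc 88  |  →0  ↓0
— RS: 3×2; PE[0][1] trace:
  @0  [0,1]  acc 0  |  →0  ↓0
  @1  [0,1]  acc 75  |  →75  ↓5
  @2  [0,1]  acc 88  |  →88  ↓9
  @3  [0,1]  acc 0  |  →0  ↓0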